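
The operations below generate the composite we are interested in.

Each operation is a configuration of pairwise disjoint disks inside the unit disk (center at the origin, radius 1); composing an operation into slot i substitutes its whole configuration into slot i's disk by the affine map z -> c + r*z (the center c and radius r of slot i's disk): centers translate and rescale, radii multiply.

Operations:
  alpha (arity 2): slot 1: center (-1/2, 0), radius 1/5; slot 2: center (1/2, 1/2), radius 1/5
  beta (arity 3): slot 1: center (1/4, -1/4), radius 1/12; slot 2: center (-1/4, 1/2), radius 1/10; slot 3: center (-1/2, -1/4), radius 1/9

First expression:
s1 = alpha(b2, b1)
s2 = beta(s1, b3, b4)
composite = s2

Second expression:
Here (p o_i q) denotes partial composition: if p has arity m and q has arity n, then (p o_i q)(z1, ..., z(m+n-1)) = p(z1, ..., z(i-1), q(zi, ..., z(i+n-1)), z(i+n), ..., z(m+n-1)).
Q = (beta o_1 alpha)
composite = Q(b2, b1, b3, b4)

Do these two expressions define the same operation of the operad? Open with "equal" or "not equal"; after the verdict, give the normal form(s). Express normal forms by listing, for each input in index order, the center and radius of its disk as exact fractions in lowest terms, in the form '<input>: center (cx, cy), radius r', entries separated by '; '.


equal — both sides give b1: center (7/24, -5/24), radius 1/60; b2: center (5/24, -1/4), radius 1/60; b3: center (-1/4, 1/2), radius 1/10; b4: center (-1/2, -1/4), radius 1/9

The first expression, normalized: b1: center (7/24, -5/24), radius 1/60; b2: center (5/24, -1/4), radius 1/60; b3: center (-1/4, 1/2), radius 1/10; b4: center (-1/2, -1/4), radius 1/9
The second expression, normalized: b1: center (7/24, -5/24), radius 1/60; b2: center (5/24, -1/4), radius 1/60; b3: center (-1/4, 1/2), radius 1/10; b4: center (-1/2, -1/4), radius 1/9
Identical normal forms: equal.


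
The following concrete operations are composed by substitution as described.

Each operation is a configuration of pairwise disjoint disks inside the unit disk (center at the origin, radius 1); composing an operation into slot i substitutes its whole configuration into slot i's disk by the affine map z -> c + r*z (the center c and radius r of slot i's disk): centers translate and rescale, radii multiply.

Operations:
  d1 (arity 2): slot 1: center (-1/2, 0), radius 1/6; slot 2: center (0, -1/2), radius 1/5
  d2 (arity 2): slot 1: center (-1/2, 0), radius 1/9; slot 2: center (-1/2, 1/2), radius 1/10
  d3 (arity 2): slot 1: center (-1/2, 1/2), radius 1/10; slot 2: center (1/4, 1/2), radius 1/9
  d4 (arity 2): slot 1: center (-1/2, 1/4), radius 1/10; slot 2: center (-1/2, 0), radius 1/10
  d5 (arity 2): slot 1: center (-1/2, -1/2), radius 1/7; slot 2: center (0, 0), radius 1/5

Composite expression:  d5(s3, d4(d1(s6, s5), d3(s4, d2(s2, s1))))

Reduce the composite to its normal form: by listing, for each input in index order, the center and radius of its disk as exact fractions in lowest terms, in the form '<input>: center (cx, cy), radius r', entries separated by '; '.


s1: center (-173/1800, 1/90), radius 1/4500; s2: center (-173/1800, 1/100), radius 1/4050; s3: center (-1/2, -1/2), radius 1/7; s4: center (-11/100, 1/100), radius 1/500; s5: center (-1/10, 1/25), radius 1/250; s6: center (-11/100, 1/20), radius 1/300

Only the slot chain above each s matters under d5; compose those maps.
s3: after 1 affine step, its disk has center (-1/2, -1/2), radius 1/7
s6: after 3 affine steps, its disk has center (-11/100, 1/20), radius 1/300
s5: after 3 affine steps, its disk has center (-1/10, 1/25), radius 1/250
s4: after 3 affine steps, its disk has center (-11/100, 1/100), radius 1/500
s2: after 4 affine steps, its disk has center (-173/1800, 1/100), radius 1/4050
s1: after 4 affine steps, its disk has center (-173/1800, 1/90), radius 1/4500


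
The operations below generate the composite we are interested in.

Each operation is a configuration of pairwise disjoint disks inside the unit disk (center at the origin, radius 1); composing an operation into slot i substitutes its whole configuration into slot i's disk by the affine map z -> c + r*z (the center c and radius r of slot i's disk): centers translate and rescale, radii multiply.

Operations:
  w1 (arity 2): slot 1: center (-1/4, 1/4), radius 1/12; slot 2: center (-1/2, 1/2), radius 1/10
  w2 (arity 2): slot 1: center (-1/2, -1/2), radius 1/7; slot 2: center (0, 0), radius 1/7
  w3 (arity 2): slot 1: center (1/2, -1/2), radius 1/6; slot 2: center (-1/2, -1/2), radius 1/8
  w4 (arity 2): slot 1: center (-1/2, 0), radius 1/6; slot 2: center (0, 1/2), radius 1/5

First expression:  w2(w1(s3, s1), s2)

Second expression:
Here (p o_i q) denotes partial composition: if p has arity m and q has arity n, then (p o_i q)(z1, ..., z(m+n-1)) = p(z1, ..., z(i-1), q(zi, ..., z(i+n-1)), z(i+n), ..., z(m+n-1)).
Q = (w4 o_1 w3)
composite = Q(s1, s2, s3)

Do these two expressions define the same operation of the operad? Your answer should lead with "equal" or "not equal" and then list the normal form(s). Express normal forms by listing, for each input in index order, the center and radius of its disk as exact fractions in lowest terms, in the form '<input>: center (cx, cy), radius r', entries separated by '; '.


not equal: they reduce to s1: center (-4/7, -3/7), radius 1/70; s2: center (0, 0), radius 1/7; s3: center (-15/28, -13/28), radius 1/84 and s1: center (-5/12, -1/12), radius 1/36; s2: center (-7/12, -1/12), radius 1/48; s3: center (0, 1/2), radius 1/5

The first expression reduces to s1: center (-4/7, -3/7), radius 1/70; s2: center (0, 0), radius 1/7; s3: center (-15/28, -13/28), radius 1/84
The second expression reduces to s1: center (-5/12, -1/12), radius 1/36; s2: center (-7/12, -1/12), radius 1/48; s3: center (0, 1/2), radius 1/5
Distinct normal forms: not equal.


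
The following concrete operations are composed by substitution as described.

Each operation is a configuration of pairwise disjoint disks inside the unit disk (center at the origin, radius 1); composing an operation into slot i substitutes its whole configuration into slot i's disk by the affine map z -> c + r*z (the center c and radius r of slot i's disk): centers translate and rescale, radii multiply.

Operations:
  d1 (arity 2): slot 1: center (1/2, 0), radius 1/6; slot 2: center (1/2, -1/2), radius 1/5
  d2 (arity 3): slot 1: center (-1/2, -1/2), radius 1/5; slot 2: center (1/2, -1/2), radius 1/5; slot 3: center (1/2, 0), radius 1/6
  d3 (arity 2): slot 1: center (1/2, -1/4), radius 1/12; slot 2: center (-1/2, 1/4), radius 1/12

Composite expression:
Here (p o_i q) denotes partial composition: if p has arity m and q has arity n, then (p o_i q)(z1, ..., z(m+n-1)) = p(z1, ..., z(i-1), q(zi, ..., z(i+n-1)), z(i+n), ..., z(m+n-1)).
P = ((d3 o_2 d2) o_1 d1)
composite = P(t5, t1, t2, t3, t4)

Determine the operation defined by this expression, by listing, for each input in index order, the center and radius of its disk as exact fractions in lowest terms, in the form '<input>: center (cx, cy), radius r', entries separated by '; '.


t1: center (13/24, -7/24), radius 1/60; t2: center (-13/24, 5/24), radius 1/60; t3: center (-11/24, 5/24), radius 1/60; t4: center (-11/24, 1/4), radius 1/72; t5: center (13/24, -1/4), radius 1/72

Each t-disk chains the slot maps above it in d3; radii multiply.
for t5, the 2-step affine chain lands on center (13/24, -1/4), radius 1/72
for t1, the 2-step affine chain lands on center (13/24, -7/24), radius 1/60
for t2, the 2-step affine chain lands on center (-13/24, 5/24), radius 1/60
for t3, the 2-step affine chain lands on center (-11/24, 5/24), radius 1/60
for t4, the 2-step affine chain lands on center (-11/24, 1/4), radius 1/72


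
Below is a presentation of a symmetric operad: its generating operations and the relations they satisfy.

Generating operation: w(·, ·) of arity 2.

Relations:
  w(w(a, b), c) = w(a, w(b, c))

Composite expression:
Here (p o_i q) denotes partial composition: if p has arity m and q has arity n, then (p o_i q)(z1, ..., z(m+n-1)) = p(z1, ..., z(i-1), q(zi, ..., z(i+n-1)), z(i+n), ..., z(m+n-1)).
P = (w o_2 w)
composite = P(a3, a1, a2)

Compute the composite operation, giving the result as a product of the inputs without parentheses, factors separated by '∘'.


a3 ∘ a1 ∘ a2

Under associativity of w, the answer is the a's in reading order.
w(a1, a2) flattens to a1 ∘ a2
w(a3, w(a1, a2)) flattens to a3 ∘ a1 ∘ a2


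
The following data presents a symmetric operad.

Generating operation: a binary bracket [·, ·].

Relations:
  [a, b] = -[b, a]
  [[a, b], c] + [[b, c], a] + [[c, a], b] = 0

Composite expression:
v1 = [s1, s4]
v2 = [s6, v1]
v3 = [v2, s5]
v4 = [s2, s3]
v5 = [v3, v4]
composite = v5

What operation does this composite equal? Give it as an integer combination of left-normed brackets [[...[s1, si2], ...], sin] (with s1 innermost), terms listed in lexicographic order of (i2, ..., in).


-[[[[[s1, s4], s6], s5], s2], s3] + [[[[[s1, s4], s6], s5], s3], s2]

Expand each bracket as ab - ba; the s1-initial words give the coefficients.
Composite bracket: [[[s6, [s1, s4]], s5], [s2, s3]]
Under [a, b] = ab - ba we get 32 signed associative words (2^5 = 32).
The s1-initial words carry the normal form:
  the word s1s4s6s5s2s3 carries sign -1 and contributes -[[[[[s1, s4], s6], s5], s2], s3]
  the word s1s4s6s5s3s2 carries sign +1 and contributes +[[[[[s1, s4], s6], s5], s3], s2]


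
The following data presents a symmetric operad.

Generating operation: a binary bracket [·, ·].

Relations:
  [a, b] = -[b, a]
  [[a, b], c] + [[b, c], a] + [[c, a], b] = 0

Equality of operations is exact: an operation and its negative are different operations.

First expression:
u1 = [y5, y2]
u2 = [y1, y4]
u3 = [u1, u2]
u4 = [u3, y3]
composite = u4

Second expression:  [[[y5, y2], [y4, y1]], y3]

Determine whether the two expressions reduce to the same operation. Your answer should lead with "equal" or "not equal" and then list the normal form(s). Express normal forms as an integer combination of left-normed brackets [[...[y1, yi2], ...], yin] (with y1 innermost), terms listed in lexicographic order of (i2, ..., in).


In normal form, the first expression is [[[[y1, y4], y2], y5], y3] - [[[[y1, y4], y5], y2], y3]
In normal form, the second expression is -[[[[y1, y4], y2], y5], y3] + [[[[y1, y4], y5], y2], y3]
No match — not equal.

not equal; the first gives [[[[y1, y4], y2], y5], y3] - [[[[y1, y4], y5], y2], y3] and the second -[[[[y1, y4], y2], y5], y3] + [[[[y1, y4], y5], y2], y3]


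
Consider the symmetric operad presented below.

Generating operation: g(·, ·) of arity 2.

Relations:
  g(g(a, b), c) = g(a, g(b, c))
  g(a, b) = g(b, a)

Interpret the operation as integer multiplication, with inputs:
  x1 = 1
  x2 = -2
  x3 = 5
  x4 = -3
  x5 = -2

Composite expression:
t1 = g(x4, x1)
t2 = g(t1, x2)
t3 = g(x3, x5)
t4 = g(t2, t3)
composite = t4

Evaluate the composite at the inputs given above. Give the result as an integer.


-60


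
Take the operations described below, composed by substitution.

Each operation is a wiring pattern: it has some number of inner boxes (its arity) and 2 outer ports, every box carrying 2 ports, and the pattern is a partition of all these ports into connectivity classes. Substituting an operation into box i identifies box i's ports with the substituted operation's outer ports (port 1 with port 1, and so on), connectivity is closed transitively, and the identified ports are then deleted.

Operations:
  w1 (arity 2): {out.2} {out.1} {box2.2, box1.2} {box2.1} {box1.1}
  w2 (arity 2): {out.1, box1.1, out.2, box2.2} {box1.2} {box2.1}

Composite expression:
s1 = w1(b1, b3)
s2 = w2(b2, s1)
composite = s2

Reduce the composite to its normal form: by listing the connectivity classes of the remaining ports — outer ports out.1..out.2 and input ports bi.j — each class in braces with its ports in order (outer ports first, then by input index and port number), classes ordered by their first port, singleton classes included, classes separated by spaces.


{out.1, out.2, b2.1} {b1.1} {b1.2, b3.2} {b2.2} {b3.1}


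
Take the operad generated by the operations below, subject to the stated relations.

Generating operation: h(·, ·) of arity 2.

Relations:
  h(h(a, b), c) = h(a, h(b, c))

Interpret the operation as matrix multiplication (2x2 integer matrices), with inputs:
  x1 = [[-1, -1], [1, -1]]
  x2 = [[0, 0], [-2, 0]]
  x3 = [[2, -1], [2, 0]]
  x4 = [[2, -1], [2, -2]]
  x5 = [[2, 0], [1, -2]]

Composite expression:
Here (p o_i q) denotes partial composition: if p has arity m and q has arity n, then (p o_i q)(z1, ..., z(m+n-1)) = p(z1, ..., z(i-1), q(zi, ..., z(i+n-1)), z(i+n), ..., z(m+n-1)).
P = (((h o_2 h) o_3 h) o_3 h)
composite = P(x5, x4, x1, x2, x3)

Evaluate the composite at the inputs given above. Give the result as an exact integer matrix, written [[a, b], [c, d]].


[[8, -4], [4, -2]]


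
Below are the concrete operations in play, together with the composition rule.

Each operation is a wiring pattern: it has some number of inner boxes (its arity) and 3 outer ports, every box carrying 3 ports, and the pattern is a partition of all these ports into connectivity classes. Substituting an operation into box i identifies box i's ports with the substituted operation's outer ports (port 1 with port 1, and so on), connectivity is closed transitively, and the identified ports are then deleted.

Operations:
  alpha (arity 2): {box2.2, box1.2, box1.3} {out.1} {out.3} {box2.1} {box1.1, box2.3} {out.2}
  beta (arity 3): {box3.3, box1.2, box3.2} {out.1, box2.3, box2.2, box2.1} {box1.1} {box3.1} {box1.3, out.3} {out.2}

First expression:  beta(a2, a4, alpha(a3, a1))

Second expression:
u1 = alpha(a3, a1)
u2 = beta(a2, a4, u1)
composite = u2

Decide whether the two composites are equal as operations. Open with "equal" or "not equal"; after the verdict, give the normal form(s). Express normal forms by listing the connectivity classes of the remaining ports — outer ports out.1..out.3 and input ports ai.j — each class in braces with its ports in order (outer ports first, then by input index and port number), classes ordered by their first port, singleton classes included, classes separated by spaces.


Reducing the first expression gives {out.1, a4.1, a4.2, a4.3} {out.2} {out.3, a2.3} {a1.1} {a1.2, a3.2, a3.3} {a1.3, a3.1} {a2.1} {a2.2}
Reducing the second expression gives {out.1, a4.1, a4.2, a4.3} {out.2} {out.3, a2.3} {a1.1} {a1.2, a3.2, a3.3} {a1.3, a3.1} {a2.1} {a2.2}
One common form — equal.

equal; both compose to {out.1, a4.1, a4.2, a4.3} {out.2} {out.3, a2.3} {a1.1} {a1.2, a3.2, a3.3} {a1.3, a3.1} {a2.1} {a2.2}


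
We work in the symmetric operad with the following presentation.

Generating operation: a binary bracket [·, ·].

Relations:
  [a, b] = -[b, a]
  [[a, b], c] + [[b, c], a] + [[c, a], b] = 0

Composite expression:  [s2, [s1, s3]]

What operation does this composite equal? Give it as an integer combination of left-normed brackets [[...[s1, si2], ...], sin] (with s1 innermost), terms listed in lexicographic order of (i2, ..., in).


Left-normed coefficients sit on the s1-initial expansion words.
Composite bracket: [s2, [s1, s3]]
Each bracket splits as ab - ba, giving 4 signed words (2^2 = 4).
Keep just the words that open with s1:
  sign of s1s3s2 is -1, so it contributes -[[s1, s3], s2]

-[[s1, s3], s2]


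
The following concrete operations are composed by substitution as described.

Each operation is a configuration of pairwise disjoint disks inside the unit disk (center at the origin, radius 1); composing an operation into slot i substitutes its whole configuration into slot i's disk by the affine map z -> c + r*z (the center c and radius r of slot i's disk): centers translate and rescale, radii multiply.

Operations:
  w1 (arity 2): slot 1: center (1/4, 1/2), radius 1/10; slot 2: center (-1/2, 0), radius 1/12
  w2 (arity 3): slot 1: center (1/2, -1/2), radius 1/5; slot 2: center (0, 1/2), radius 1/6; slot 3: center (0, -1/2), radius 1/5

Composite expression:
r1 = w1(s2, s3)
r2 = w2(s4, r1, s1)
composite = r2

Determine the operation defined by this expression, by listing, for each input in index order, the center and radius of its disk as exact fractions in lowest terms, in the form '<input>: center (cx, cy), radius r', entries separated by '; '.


s1: center (0, -1/2), radius 1/5; s2: center (1/24, 7/12), radius 1/60; s3: center (-1/12, 1/2), radius 1/72; s4: center (1/2, -1/2), radius 1/5

Follow each s-input down from w2: c' goes to c + r*c', radius to r*r'.
input s4: applying the 1 nested substitution gives center (1/2, -1/2), radius 1/5
input s2: applying the 2 nested substitutions gives center (1/24, 7/12), radius 1/60
input s3: applying the 2 nested substitutions gives center (-1/12, 1/2), radius 1/72
input s1: applying the 1 nested substitution gives center (0, -1/2), radius 1/5


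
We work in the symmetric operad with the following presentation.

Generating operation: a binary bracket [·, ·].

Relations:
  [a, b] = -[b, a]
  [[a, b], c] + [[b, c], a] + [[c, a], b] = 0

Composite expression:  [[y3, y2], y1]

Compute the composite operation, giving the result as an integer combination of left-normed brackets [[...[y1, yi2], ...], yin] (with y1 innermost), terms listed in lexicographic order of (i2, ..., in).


[[y1, y2], y3] - [[y1, y3], y2]

Skip Jacobi rewriting: expand, keep y1-initial words, read off terms.
Composite bracket: [[y3, y2], y1]
Expanding via [a, b] = ab - ba: 4 signed words (2^2 = 4).
Keep just the words that open with y1:
  y1y2y3 (sign +1) contributes +[[y1, y2], y3]
  y1y3y2 (sign -1) contributes -[[y1, y3], y2]


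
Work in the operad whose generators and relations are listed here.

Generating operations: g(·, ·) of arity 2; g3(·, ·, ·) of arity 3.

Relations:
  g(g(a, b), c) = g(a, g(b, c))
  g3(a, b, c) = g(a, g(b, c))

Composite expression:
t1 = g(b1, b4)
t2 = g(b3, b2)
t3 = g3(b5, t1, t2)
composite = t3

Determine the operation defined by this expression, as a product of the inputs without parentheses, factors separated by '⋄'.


b5 ⋄ b1 ⋄ b4 ⋄ b3 ⋄ b2

Under associativity of g3, the answer is the b's in reading order.
g(b1, b4) flattens to b1 ⋄ b4
g(b3, b2) flattens to b3 ⋄ b2
g3(b5, g(b1, b4), g(b3, b2)) flattens to b5 ⋄ b1 ⋄ b4 ⋄ b3 ⋄ b2


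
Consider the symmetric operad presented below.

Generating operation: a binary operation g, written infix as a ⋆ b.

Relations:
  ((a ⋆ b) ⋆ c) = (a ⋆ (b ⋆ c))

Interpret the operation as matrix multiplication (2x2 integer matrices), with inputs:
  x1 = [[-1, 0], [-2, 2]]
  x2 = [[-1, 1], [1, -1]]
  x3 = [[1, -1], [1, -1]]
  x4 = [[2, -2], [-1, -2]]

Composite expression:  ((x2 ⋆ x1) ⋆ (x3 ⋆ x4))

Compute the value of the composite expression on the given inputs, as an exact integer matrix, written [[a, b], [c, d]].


[[3, 0], [-3, 0]]


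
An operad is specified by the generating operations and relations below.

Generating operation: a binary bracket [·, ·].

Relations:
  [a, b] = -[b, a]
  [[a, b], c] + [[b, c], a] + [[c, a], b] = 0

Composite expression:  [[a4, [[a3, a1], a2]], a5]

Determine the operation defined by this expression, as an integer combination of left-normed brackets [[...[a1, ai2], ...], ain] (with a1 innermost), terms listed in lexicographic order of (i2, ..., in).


[[[[a1, a3], a2], a4], a5]


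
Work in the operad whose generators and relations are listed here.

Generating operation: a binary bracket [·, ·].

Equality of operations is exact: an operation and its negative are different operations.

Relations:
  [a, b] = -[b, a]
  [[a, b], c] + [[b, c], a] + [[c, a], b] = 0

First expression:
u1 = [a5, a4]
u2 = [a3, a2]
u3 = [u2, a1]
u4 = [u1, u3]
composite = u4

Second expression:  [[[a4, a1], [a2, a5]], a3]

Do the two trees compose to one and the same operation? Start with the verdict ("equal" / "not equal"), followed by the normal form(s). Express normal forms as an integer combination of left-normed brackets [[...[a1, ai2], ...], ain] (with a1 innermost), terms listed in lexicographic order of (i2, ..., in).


not equal; the first gives [[[[a1, a2], a3], a4], a5] - [[[[a1, a2], a3], a5], a4] - [[[[a1, a3], a2], a4], a5] + [[[[a1, a3], a2], a5], a4] and the second -[[[[a1, a4], a2], a5], a3] + [[[[a1, a4], a5], a2], a3]


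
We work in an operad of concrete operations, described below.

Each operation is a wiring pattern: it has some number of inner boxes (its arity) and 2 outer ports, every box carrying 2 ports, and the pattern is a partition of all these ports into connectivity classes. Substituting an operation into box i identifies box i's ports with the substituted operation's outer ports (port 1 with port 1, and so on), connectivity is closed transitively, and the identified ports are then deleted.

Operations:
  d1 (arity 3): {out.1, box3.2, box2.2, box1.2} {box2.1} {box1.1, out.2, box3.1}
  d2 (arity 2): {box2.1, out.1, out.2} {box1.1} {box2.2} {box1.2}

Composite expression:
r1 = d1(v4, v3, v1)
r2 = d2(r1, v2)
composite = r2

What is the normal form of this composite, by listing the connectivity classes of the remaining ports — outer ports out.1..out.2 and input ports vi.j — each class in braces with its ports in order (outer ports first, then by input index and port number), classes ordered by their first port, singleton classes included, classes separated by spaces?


{out.1, out.2, v2.1} {v1.1, v4.1} {v1.2, v3.2, v4.2} {v2.2} {v3.1}

Reachability decides: close wires over d2-identified ports.
d1 over (v4, v3, v1) gives {out.1, v1.2, v3.2, v4.2} {out.2, v1.1, v4.1} {v3.1}, out.j being that stage's outer ports
d2 over (v4, v3, v1, v2) gives {out.1, out.2, v2.1} {v1.1, v4.1} {v1.2, v3.2, v4.2} {v2.2} {v3.1}, out.j being that stage's outer ports


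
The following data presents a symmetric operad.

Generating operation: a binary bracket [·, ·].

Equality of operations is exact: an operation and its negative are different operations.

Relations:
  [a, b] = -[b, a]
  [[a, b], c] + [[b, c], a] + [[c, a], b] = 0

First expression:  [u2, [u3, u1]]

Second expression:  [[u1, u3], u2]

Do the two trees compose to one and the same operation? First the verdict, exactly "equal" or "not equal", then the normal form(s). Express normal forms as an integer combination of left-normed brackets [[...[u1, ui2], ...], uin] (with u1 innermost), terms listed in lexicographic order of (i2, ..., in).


equal; both compose to [[u1, u3], u2]

Normal form of the first expression: [[u1, u3], u2]
Normal form of the second expression: [[u1, u3], u2]
Identical normal forms: equal.


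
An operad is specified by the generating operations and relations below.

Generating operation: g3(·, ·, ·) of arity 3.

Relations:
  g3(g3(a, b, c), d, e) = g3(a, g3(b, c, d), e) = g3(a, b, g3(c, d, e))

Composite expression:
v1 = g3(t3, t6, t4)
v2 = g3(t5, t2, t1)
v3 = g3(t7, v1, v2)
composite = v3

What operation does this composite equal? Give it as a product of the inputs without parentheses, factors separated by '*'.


t7 * t3 * t6 * t4 * t5 * t2 * t1


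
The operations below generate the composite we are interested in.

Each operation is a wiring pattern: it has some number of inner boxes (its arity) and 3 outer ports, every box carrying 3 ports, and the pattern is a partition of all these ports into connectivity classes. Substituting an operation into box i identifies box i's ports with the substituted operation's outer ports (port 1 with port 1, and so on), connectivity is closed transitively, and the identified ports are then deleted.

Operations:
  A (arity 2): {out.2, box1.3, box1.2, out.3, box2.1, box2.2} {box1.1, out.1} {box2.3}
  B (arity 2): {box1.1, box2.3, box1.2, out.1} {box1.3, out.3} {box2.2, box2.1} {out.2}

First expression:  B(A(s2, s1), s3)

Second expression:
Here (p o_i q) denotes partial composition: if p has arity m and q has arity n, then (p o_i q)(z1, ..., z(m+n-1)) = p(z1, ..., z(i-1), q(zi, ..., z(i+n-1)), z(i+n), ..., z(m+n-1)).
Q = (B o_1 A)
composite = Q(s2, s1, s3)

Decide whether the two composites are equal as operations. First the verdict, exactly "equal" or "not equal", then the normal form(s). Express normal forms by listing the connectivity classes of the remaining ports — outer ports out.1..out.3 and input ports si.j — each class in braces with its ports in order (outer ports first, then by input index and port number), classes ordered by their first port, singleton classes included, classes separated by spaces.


equal; both compose to {out.1, out.3, s1.1, s1.2, s2.1, s2.2, s2.3, s3.3} {out.2} {s1.3} {s3.1, s3.2}

The first composite normalizes to {out.1, out.3, s1.1, s1.2, s2.1, s2.2, s2.3, s3.3} {out.2} {s1.3} {s3.1, s3.2}
The second composite normalizes to {out.1, out.3, s1.1, s1.2, s2.1, s2.2, s2.3, s3.3} {out.2} {s1.3} {s3.1, s3.2}
Same normal form: equal.


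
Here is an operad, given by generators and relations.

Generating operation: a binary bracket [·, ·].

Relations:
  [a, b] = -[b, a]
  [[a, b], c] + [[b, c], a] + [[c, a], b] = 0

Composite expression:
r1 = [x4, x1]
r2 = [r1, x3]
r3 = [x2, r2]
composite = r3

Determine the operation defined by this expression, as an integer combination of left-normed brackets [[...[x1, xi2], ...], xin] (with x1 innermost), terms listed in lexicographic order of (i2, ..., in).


Expand each bracket as ab - ba; the x1-initial words give the coefficients.
Composite bracket: [x2, [[x4, x1], x3]]
Applying ab - ba throughout gives 8 signed words (2^3 = 8).
Collect the words opening with x1:
  from x1x4x3x2, sign +1: term +[[[x1, x4], x3], x2]

[[[x1, x4], x3], x2]


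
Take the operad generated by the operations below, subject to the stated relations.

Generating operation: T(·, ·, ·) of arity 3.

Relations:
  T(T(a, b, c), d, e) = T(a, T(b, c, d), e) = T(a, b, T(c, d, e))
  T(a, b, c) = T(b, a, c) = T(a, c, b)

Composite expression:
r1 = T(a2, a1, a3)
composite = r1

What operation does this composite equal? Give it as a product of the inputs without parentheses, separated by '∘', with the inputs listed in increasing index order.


a1 ∘ a2 ∘ a3

With T associative and commutative, the a-input set is all that matters.
T(a2, a1, a3) reduces to a2 ∘ a1 ∘ a3
putting the inputs in ascending order: a1 ∘ a2 ∘ a3


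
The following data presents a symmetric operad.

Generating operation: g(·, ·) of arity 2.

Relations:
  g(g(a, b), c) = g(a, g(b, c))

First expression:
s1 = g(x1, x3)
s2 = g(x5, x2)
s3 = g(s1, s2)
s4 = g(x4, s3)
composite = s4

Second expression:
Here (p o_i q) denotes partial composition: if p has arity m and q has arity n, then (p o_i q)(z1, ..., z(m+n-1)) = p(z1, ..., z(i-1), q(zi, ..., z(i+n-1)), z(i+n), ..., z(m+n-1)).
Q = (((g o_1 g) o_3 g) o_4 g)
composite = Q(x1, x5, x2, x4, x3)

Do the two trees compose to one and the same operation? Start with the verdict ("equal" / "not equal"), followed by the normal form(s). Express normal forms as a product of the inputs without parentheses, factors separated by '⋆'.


not equal — first x4 ⋆ x1 ⋆ x3 ⋆ x5 ⋆ x2, second x1 ⋆ x5 ⋆ x2 ⋆ x4 ⋆ x3

The first composite normalizes to x4 ⋆ x1 ⋆ x3 ⋆ x5 ⋆ x2
The second composite normalizes to x1 ⋆ x5 ⋆ x2 ⋆ x4 ⋆ x3
No match — not equal.


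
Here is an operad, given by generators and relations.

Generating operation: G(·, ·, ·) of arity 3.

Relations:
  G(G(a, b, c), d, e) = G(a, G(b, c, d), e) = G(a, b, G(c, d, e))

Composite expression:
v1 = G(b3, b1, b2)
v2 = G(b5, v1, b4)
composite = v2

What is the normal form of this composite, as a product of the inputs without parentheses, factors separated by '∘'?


b5 ∘ b3 ∘ b1 ∘ b2 ∘ b4

All parenthesizations of G agree; list the b-inputs left to right.
G(b3, b1, b2) reduces to b3 ∘ b1 ∘ b2
G(b5, G(b3, b1, b2), b4) reduces to b5 ∘ b3 ∘ b1 ∘ b2 ∘ b4


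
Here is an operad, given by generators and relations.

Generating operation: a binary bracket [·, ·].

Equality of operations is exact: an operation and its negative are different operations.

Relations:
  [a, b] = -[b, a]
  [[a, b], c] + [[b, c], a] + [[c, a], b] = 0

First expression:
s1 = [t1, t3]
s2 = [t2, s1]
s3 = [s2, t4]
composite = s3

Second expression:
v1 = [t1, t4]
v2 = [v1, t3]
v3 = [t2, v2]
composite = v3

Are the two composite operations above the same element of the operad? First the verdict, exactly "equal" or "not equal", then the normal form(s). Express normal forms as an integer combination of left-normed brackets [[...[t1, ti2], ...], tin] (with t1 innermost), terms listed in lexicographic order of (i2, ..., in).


not equal: they reduce to -[[[t1, t3], t2], t4] and -[[[t1, t4], t3], t2]

Reducing the first expression gives -[[[t1, t3], t2], t4]
Reducing the second expression gives -[[[t1, t4], t3], t2]
Distinct normal forms: not equal.


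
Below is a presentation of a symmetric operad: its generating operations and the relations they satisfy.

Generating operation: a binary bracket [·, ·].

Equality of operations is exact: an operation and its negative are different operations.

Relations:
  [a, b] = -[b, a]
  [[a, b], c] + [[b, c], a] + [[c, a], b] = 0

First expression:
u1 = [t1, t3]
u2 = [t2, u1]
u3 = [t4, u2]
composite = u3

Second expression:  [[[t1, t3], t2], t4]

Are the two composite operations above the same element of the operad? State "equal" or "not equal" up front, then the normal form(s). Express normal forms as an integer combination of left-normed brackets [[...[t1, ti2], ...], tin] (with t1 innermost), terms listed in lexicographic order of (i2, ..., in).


equal; both compose to [[[t1, t3], t2], t4]

In normal form, the first expression is [[[t1, t3], t2], t4]
In normal form, the second expression is [[[t1, t3], t2], t4]
The normal forms match — equal.


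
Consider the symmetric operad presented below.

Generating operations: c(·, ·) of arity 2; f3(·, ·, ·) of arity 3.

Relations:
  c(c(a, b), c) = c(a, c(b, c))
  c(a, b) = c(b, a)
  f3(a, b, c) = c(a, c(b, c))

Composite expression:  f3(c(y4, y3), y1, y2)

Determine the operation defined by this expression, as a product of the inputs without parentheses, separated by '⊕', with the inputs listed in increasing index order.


y1 ⊕ y2 ⊕ y3 ⊕ y4

With f3 associative and commutative, the y-input set is all that matters.
c(y4, y3) collapses to y4 ⊕ y3
f3(c(y4, y3), y1, y2) collapses to y4 ⊕ y3 ⊕ y1 ⊕ y2
commutativity sorts the factors: y1 ⊕ y2 ⊕ y3 ⊕ y4


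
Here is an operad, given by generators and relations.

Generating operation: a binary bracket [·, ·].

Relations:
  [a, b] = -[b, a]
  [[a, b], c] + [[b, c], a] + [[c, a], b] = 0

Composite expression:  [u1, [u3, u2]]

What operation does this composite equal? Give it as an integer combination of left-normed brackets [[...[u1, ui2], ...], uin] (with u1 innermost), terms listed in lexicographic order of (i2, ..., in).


-[[u1, u2], u3] + [[u1, u3], u2]

In the tensor algebra, words opening u1 carry the u1-anchored form.
Composite bracket: [u1, [u3, u2]]
Each bracket splits as ab - ba, giving 4 signed words (2^2 = 4).
Keep just the words that open with u1:
  u1u2u3 (sign -1) contributes -[[u1, u2], u3]
  u1u3u2 (sign +1) contributes +[[u1, u3], u2]


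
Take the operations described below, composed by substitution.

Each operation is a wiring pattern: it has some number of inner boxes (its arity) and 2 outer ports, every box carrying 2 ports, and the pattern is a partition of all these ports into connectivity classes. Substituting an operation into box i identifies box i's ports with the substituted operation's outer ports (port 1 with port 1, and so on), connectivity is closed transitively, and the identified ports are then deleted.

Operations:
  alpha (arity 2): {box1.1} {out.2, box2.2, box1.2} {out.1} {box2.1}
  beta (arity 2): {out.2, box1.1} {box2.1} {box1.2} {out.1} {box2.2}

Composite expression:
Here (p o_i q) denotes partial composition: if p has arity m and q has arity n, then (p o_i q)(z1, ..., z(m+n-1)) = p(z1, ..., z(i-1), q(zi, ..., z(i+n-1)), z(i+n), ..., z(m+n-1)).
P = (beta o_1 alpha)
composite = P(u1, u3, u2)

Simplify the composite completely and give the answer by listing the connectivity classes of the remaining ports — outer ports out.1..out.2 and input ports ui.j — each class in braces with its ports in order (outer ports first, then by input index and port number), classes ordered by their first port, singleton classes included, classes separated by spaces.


{out.1} {out.2} {u1.1} {u1.2, u3.2} {u2.1} {u2.2} {u3.1}

After gluing at beta, chains via deleted ports link the u-ports.
alpha over (u1, u3) gives {out.1} {out.2, u1.2, u3.2} {u1.1} {u3.1}, out.j being that stage's outer ports
beta over (u1, u3, u2) gives {out.1} {out.2} {u1.1} {u1.2, u3.2} {u2.1} {u2.2} {u3.1}, out.j being that stage's outer ports


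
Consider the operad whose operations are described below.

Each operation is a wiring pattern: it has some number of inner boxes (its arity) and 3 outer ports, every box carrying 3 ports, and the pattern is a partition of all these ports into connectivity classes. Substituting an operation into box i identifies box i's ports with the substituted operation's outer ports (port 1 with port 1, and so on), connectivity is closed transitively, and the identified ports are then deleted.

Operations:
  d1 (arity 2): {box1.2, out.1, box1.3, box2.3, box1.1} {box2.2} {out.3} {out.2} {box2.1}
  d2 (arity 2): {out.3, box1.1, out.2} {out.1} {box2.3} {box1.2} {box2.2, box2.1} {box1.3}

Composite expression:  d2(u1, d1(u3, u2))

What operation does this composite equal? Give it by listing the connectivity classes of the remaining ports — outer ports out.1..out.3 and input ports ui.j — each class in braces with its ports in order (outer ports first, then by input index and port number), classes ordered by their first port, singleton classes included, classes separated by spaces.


{out.1} {out.2, out.3, u1.1} {u1.2} {u1.3} {u2.1} {u2.2} {u2.3, u3.1, u3.2, u3.3}

Reachability decides: close wires over d2-identified ports.
composing d1 on (u3, u2), with out.j its own outer ports: {out.1, u2.3, u3.1, u3.2, u3.3} {out.2} {out.3} {u2.1} {u2.2}
composing d2 on (u1, u3, u2), with out.j its own outer ports: {out.1} {out.2, out.3, u1.1} {u1.2} {u1.3} {u2.1} {u2.2} {u2.3, u3.1, u3.2, u3.3}


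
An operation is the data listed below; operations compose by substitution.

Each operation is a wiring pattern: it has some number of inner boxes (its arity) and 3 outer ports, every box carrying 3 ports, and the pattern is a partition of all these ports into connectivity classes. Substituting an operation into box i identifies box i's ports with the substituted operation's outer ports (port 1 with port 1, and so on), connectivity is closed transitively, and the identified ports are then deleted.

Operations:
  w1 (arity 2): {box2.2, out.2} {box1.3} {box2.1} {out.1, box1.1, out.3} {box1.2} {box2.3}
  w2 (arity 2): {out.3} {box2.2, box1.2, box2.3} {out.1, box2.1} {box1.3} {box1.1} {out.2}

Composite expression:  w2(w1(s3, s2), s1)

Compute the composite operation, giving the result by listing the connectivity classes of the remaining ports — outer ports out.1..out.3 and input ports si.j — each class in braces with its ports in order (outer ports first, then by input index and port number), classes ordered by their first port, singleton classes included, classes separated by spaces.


{out.1, s1.1} {out.2} {out.3} {s1.2, s1.3, s2.2} {s2.1} {s2.3} {s3.1} {s3.2} {s3.3}

Reachability decides: close wires over w2-identified ports.
after w1, the pattern on (s3, s2) reads {out.1, out.3, s3.1} {out.2, s2.2} {s2.1} {s2.3} {s3.2} {s3.3} (out.j = its outer ports)
after w2, the pattern on (s3, s2, s1) reads {out.1, s1.1} {out.2} {out.3} {s1.2, s1.3, s2.2} {s2.1} {s2.3} {s3.1} {s3.2} {s3.3} (out.j = its outer ports)


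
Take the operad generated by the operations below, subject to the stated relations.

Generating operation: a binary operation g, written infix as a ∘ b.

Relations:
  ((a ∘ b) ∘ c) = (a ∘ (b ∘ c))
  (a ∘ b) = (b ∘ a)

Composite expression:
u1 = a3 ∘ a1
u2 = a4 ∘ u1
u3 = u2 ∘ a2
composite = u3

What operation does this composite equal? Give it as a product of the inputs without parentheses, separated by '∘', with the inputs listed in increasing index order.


a1 ∘ a2 ∘ a3 ∘ a4

With g associative and commutative, the a-input set is all that matters.
(a3 ∘ a1) reduces to a3 ∘ a1
(a4 ∘ (a3 ∘ a1)) reduces to a4 ∘ a3 ∘ a1
((a4 ∘ (a3 ∘ a1)) ∘ a2) reduces to a4 ∘ a3 ∘ a1 ∘ a2
commutativity sorts the factors: a1 ∘ a2 ∘ a3 ∘ a4


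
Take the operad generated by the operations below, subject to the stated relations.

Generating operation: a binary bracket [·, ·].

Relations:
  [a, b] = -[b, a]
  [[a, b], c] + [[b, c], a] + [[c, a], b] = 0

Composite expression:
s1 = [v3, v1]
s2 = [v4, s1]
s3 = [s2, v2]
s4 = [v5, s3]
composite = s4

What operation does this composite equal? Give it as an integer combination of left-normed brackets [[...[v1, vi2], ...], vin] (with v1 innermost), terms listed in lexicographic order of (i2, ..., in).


Skip Jacobi rewriting: expand, keep v1-initial words, read off terms.
Composite bracket: [v5, [[v4, [v3, v1]], v2]]
Applying ab - ba throughout gives 16 signed words (2^4 = 16).
Only words starting with v1 matter:
  v1v3v4v2v5 (sign -1) contributes -[[[[v1, v3], v4], v2], v5]

-[[[[v1, v3], v4], v2], v5]


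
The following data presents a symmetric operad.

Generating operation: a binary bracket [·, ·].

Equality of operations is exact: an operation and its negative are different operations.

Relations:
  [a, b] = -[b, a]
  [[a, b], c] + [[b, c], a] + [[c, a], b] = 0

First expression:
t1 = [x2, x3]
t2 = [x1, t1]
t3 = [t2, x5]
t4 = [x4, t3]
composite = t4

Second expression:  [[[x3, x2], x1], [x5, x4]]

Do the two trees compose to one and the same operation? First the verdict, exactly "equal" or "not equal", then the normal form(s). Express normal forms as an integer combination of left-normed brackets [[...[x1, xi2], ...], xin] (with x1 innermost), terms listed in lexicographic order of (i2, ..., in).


not equal — first -[[[[x1, x2], x3], x5], x4] + [[[[x1, x3], x2], x5], x4], second -[[[[x1, x2], x3], x4], x5] + [[[[x1, x2], x3], x5], x4] + [[[[x1, x3], x2], x4], x5] - [[[[x1, x3], x2], x5], x4]


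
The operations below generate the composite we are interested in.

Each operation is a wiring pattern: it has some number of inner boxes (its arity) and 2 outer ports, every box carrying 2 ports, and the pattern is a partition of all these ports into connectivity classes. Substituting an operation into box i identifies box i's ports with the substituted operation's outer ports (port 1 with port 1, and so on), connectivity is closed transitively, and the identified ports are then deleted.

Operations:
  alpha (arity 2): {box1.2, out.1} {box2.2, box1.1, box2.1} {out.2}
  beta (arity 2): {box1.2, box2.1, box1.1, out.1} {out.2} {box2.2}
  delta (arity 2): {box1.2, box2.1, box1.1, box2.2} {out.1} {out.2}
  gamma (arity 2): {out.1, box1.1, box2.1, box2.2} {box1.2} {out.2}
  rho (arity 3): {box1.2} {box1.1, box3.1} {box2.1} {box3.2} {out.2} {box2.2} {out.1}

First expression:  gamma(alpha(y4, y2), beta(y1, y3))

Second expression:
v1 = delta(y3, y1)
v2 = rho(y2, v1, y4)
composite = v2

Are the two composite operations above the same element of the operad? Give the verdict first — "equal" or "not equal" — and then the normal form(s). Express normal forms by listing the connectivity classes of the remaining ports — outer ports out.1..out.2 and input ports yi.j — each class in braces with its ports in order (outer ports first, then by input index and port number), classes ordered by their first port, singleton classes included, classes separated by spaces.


not equal; first: {out.1, y1.1, y1.2, y3.1, y4.2} {out.2} {y2.1, y2.2, y4.1} {y3.2}; second: {out.1} {out.2} {y1.1, y1.2, y3.1, y3.2} {y2.1, y4.1} {y2.2} {y4.2}

In normal form, the first expression is {out.1, y1.1, y1.2, y3.1, y4.2} {out.2} {y2.1, y2.2, y4.1} {y3.2}
In normal form, the second expression is {out.1} {out.2} {y1.1, y1.2, y3.1, y3.2} {y2.1, y4.1} {y2.2} {y4.2}
No match — not equal.


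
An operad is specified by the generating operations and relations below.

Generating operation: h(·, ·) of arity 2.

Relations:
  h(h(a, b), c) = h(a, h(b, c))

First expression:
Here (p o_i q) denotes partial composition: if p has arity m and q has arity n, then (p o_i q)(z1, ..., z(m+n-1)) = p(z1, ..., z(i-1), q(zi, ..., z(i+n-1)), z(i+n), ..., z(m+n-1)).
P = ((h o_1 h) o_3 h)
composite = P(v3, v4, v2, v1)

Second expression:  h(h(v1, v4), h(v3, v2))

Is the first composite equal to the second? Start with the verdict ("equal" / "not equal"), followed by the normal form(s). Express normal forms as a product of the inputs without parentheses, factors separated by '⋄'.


not equal — first v3 ⋄ v4 ⋄ v2 ⋄ v1, second v1 ⋄ v4 ⋄ v3 ⋄ v2

The first expression, normalized: v3 ⋄ v4 ⋄ v2 ⋄ v1
The second expression, normalized: v1 ⋄ v4 ⋄ v3 ⋄ v2
They disagree, so not equal.
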